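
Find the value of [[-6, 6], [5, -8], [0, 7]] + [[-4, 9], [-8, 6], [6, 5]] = [[-10, 15], [-3, -2], [6, 12]]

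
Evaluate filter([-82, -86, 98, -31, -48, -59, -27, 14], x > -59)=keep x where x > -59: -82✗, -86✗, 98✓, -31✓, -48✓, -59✗, -27✓, 14✓
= [98, -31, -48, -27, 14]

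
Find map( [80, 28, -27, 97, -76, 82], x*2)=[160, 56, -54, 194, -152, 164]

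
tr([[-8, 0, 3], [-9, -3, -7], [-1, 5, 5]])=diagonal: (-8) + (-3) + 5
= -6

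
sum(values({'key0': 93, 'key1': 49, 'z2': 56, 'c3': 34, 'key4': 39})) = 93 + 49 + 56 + 34 + 39
= 271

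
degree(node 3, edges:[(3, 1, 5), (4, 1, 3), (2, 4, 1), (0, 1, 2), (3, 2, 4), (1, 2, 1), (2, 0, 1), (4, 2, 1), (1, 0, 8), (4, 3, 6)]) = 3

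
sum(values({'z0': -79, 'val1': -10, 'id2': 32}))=(-79) + (-10) + 32
= -57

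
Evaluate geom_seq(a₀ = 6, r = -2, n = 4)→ a_0 = 6*(-2)^0 = 6
a_1 = 6*(-2)^1 = -12
a_2 = 6*(-2)^2 = 24
...
= [6, -12, 24, -48]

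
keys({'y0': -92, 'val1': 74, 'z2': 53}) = ['y0', 'val1', 'z2']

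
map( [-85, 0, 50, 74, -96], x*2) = -85*2=-170, 0*2=0, 50*2=100, 74*2=148, -96*2=-192
= [-170, 0, 100, 148, -192]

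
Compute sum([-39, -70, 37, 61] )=(-39) + (-70) + 37 + 61
= -11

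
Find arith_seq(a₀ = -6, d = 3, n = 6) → [-6, -3, 0, 3, 6, 9]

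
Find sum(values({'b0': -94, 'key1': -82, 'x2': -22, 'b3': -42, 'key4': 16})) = (-94) + (-82) + (-22) + (-42) + 16
= -224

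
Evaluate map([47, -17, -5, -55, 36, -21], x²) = (47)²=2209, (-17)²=289, (-5)²=25, (-55)²=3025, (36)²=1296, (-21)²=441
= [2209, 289, 25, 3025, 1296, 441]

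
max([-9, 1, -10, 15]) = 15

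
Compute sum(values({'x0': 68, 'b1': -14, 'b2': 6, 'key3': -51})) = 68 + (-14) + 6 + (-51)
= 9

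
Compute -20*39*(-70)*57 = 3112200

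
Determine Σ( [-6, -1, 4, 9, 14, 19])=(-6) + (-1) + 4 + 9 + 14 + 19
= 39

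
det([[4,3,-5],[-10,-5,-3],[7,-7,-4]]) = -712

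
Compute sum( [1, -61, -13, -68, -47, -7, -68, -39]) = 1 + (-61) + (-13) + (-68) + (-47) + (-7) + (-68) + (-39)
= -302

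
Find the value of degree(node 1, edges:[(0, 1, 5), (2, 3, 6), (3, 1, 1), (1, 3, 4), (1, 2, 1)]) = incident: (0,1), (3,1), (1,3), (1,2)
= 4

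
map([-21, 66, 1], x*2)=-21*2=-42, 66*2=132, 1*2=2
= [-42, 132, 2]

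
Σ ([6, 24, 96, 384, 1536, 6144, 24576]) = 6 + 24 + 96 + 384 + 1536 + 6144 + 24576
= 32766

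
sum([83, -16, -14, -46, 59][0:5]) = slice → [83, -16, -14, -46, 59]
83 + (-16) + (-14) + (-46) + 59
= 66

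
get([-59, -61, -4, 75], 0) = -59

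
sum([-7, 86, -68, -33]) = (-7) + 86 + (-68) + (-33)
= -22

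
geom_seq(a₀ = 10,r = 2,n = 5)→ a_0 = 10*2^0 = 10
a_1 = 10*2^1 = 20
a_2 = 10*2^2 = 40
...
= [10, 20, 40, 80, 160]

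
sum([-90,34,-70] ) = (-90) + 34 + (-70)
= -126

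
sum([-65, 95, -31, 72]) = (-65) + 95 + (-31) + 72
= 71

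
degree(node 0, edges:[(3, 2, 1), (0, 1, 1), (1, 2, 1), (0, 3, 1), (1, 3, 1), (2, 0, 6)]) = 3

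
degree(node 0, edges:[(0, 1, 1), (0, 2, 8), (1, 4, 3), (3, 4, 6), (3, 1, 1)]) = 2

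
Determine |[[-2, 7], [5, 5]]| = -45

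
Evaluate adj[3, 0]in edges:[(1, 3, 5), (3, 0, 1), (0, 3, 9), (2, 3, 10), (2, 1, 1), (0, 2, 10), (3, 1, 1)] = 1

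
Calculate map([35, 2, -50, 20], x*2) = [70, 4, -100, 40]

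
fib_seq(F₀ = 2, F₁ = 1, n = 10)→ F_2 = F_1 + F_0 = 3
F_3 = F_2 + F_1 = 4
F_4 = F_3 + F_2 = 7
...
= [2, 1, 3, 4, 7, 11, 18, 29, 47, 76]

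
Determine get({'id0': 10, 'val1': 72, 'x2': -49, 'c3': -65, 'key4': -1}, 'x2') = -49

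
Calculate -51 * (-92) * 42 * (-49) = -9656136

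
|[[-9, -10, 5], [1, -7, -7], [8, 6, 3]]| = (1)*(-9)*det([[-7, -7], [6, 3]]) + (-1)*(-10)*det([[1, -7], [8, 3]]) + (1)*(5)*det([[1, -7], [8, 6]])
= -189 + 590 + 310
= 711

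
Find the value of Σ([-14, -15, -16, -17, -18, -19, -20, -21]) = -140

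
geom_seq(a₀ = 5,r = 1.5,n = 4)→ [5.0, 7.5, 11.25, 16.875]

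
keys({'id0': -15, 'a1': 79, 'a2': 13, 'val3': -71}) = ['id0', 'a1', 'a2', 'val3']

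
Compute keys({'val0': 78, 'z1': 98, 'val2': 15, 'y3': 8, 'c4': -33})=['val0', 'z1', 'val2', 'y3', 'c4']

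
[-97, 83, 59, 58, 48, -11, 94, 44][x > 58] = [83, 59, 94]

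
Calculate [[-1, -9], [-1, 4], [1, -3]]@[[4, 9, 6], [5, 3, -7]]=[[-49, -36, 57], [16, 3, -34], [-11, 0, 27]]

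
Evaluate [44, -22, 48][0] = 44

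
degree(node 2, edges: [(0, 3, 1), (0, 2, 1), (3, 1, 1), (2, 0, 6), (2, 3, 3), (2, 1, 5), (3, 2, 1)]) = incident: (0,2), (2,0), (2,3), (2,1), (3,2)
= 5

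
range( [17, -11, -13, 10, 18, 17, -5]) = 31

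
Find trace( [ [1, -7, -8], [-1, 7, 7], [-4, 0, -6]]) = diagonal: 1 + 7 + (-6)
= 2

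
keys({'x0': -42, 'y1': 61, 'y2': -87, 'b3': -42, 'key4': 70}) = ['x0', 'y1', 'y2', 'b3', 'key4']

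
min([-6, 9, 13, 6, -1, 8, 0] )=-6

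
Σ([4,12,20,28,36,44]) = 4 + 12 + 20 + 28 + 36 + 44
= 144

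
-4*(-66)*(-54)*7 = -99792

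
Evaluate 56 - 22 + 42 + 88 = 164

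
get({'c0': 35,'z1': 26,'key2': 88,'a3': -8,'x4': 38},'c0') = 35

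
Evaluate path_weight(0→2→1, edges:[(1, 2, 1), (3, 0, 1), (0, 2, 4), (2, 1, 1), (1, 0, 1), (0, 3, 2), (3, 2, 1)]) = 5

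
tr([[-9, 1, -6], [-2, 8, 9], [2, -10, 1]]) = diagonal: (-9) + 8 + 1
= 0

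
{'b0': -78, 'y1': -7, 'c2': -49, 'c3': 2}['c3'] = 2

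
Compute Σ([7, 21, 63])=91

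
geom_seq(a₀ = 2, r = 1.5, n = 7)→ a_0 = 2*1.5^0 = 2.0
a_1 = 2*1.5^1 = 3.0
a_2 = 2*1.5^2 = 4.5
...
= [2.0, 3.0, 4.5, 6.75, 10.125, 15.1875, 22.78125]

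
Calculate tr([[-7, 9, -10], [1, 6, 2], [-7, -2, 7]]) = diagonal: (-7) + 6 + 7
= 6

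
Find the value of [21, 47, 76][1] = 47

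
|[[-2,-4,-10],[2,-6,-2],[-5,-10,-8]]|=340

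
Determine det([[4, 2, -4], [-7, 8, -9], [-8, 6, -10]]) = (1)*(4)*det([[8, -9], [6, -10]]) + (-1)*(2)*det([[-7, -9], [-8, -10]]) + (1)*(-4)*det([[-7, 8], [-8, 6]])
= -104 + 4 + -88
= -188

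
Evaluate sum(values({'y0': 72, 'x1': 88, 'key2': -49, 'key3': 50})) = 161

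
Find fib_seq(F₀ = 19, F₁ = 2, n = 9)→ [19, 2, 21, 23, 44, 67, 111, 178, 289]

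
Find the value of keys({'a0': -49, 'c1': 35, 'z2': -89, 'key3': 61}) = ['a0', 'c1', 'z2', 'key3']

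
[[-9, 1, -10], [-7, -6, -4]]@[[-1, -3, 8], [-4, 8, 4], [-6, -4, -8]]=C[0][0] = (-9)*(-1) + (1)*(-4) + (-10)*(-6) = 65
C[0][1] = (-9)*(-3) + (1)*(8) + (-10)*(-4) = 75
C[0][2] = (-9)*(8) + (1)*(4) + (-10)*(-8) = 12
C[1][0] = (-7)*(-1) + (-6)*(-4) + (-4)*(-6) = 55
C[1][1] = (-7)*(-3) + (-6)*(8) + (-4)*(-4) = -11
C[1][2] = (-7)*(8) + (-6)*(4) + (-4)*(-8) = -48
= [[65, 75, 12], [55, -11, -48]]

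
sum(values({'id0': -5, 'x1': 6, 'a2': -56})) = (-5) + 6 + (-56)
= -55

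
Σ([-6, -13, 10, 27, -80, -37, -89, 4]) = (-6) + (-13) + 10 + 27 + (-80) + (-37) + (-89) + 4
= -184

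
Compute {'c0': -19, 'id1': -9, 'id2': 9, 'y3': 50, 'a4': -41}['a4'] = -41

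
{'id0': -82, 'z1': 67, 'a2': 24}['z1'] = 67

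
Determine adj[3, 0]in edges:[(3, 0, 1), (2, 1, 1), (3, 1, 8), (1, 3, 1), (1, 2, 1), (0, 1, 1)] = 1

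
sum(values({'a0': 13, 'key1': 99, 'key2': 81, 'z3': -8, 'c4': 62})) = 247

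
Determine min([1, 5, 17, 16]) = 1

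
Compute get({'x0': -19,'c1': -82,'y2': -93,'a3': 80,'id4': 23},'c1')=-82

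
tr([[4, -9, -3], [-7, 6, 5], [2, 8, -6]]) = diagonal: 4 + 6 + (-6)
= 4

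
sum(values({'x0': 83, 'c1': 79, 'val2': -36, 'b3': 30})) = 83 + 79 + (-36) + 30
= 156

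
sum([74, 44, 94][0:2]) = 118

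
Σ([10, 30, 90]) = 130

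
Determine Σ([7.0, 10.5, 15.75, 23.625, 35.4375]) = 92.3125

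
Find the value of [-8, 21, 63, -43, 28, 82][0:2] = [-8, 21]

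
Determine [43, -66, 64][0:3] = [43, -66, 64]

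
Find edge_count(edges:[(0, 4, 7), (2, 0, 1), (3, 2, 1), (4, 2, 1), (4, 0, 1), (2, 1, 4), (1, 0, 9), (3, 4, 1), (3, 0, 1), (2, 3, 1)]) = 10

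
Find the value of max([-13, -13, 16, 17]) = 17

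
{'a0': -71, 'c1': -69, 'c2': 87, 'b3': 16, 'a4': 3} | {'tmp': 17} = {'a0': -71, 'c1': -69, 'c2': 87, 'b3': 16, 'a4': 3, 'tmp': 17}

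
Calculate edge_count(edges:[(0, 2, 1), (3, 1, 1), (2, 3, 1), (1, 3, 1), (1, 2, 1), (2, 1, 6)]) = 6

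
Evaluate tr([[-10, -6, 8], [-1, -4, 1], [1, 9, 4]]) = diagonal: (-10) + (-4) + 4
= -10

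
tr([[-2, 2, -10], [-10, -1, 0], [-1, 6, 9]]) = 6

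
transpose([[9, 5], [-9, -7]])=[[9, -9], [5, -7]]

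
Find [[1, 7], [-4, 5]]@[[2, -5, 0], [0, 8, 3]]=[[2, 51, 21], [-8, 60, 15]]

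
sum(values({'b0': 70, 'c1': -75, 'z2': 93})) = 88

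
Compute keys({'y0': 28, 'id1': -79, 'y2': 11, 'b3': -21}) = ['y0', 'id1', 'y2', 'b3']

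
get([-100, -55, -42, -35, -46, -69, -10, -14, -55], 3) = -35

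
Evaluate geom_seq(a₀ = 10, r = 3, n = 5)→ a_0 = 10*3^0 = 10
a_1 = 10*3^1 = 30
a_2 = 10*3^2 = 90
...
= [10, 30, 90, 270, 810]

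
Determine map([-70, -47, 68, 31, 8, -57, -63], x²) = [4900, 2209, 4624, 961, 64, 3249, 3969]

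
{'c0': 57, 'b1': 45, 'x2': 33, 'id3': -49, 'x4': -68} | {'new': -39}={'c0': 57, 'b1': 45, 'x2': 33, 'id3': -49, 'x4': -68, 'new': -39}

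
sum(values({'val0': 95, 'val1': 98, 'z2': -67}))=126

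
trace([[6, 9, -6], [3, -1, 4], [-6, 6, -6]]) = diagonal: 6 + (-1) + (-6)
= -1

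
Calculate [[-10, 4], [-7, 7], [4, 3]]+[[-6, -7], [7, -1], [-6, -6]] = [[-16, -3], [0, 6], [-2, -3]]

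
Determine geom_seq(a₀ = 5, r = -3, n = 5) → a_0 = 5*(-3)^0 = 5
a_1 = 5*(-3)^1 = -15
a_2 = 5*(-3)^2 = 45
...
= [5, -15, 45, -135, 405]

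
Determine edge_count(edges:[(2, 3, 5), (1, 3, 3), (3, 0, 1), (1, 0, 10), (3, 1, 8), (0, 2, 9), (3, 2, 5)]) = 7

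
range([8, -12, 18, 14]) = 30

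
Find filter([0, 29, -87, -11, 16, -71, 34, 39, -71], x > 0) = [29, 16, 34, 39]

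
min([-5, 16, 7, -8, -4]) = -8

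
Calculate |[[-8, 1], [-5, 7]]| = (-8)*(7) - (1)*(-5)
= -51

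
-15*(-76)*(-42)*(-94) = 4500720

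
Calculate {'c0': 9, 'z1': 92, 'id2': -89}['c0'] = 9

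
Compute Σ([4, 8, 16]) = 4 + 8 + 16
= 28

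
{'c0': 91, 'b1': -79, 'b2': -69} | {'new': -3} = {'c0': 91, 'b1': -79, 'b2': -69, 'new': -3}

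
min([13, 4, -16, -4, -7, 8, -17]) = -17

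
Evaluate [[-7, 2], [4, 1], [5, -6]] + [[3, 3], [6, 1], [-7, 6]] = [[-4, 5], [10, 2], [-2, 0]]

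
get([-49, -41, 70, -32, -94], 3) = -32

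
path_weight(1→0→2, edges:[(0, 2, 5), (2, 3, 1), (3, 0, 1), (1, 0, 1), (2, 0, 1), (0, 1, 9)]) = w(1→0)=1 + w(0→2)=5
= 6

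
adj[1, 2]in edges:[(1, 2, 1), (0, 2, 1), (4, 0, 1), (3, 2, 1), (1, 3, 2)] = 1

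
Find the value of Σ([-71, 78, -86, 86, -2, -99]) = -94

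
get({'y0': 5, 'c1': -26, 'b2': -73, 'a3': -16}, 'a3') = -16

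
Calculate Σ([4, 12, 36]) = 4 + 12 + 36
= 52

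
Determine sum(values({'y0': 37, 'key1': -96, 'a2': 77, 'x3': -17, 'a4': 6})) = 7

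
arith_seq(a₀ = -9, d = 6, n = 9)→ [-9, -3, 3, 9, 15, 21, 27, 33, 39]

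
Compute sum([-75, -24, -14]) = (-75) + (-24) + (-14)
= -113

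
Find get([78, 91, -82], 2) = -82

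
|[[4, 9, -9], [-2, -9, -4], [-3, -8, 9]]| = -83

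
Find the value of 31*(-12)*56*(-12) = 249984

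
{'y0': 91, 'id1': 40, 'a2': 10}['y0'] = 91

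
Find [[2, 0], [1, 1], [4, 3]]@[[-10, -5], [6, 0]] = [[-20, -10], [-4, -5], [-22, -20]]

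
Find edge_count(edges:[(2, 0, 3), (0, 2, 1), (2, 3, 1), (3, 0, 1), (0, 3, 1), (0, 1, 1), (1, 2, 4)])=7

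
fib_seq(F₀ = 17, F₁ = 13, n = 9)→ [17, 13, 30, 43, 73, 116, 189, 305, 494]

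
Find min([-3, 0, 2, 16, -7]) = -7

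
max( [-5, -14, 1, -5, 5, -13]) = 5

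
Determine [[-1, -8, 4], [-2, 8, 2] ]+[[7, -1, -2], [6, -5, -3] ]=[[6, -9, 2], [4, 3, -1]]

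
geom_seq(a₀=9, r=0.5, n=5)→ a_0 = 9*0.5^0 = 9.0
a_1 = 9*0.5^1 = 4.5
a_2 = 9*0.5^2 = 2.25
...
= [9.0, 4.5, 2.25, 1.125, 0.5625]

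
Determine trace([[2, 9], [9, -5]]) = -3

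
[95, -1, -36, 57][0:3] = [95, -1, -36]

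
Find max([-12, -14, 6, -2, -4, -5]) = 6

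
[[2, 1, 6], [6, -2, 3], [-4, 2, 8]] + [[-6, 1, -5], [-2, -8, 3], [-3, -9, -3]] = [[-4, 2, 1], [4, -10, 6], [-7, -7, 5]]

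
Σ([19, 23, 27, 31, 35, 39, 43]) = 19 + 23 + 27 + 31 + 35 + 39 + 43
= 217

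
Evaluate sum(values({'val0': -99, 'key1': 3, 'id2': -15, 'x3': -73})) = -184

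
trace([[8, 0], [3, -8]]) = diagonal: 8 + (-8)
= 0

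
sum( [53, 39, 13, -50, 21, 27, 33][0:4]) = slice → [53, 39, 13, -50]
53 + 39 + 13 + (-50)
= 55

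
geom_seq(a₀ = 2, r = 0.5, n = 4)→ [2.0, 1.0, 0.5, 0.25]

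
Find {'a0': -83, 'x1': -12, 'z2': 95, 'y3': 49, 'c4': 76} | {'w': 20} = {'a0': -83, 'x1': -12, 'z2': 95, 'y3': 49, 'c4': 76, 'w': 20}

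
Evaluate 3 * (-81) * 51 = -12393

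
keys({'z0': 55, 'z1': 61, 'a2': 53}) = ['z0', 'z1', 'a2']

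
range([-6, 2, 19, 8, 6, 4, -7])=26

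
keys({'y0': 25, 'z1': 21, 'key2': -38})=['y0', 'z1', 'key2']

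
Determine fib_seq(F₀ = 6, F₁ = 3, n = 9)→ [6, 3, 9, 12, 21, 33, 54, 87, 141]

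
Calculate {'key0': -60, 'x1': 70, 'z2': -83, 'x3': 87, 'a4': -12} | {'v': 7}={'key0': -60, 'x1': 70, 'z2': -83, 'x3': 87, 'a4': -12, 'v': 7}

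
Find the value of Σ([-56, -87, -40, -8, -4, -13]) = (-56) + (-87) + (-40) + (-8) + (-4) + (-13)
= -208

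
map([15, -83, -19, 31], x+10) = 15+10=25, -83+10=-73, -19+10=-9, 31+10=41
= [25, -73, -9, 41]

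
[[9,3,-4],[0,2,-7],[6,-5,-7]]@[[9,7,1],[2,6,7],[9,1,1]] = [[51, 77, 26], [-59, 5, 7], [-19, 5, -36]]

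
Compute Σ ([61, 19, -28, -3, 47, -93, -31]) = 61 + 19 + (-28) + (-3) + 47 + (-93) + (-31)
= -28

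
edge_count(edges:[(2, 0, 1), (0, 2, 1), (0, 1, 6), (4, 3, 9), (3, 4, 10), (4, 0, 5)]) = 6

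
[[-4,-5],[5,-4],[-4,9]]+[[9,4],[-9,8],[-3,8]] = [[5, -1], [-4, 4], [-7, 17]]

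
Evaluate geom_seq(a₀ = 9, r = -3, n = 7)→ a_0 = 9*(-3)^0 = 9
a_1 = 9*(-3)^1 = -27
a_2 = 9*(-3)^2 = 81
...
= [9, -27, 81, -243, 729, -2187, 6561]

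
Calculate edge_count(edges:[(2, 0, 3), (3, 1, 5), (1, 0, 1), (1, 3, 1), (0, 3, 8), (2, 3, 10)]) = 6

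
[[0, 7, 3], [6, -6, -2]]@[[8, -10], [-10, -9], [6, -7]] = C[0][0] = (0)*(8) + (7)*(-10) + (3)*(6) = -52
C[0][1] = (0)*(-10) + (7)*(-9) + (3)*(-7) = -84
C[1][0] = (6)*(8) + (-6)*(-10) + (-2)*(6) = 96
C[1][1] = (6)*(-10) + (-6)*(-9) + (-2)*(-7) = 8
= [[-52, -84], [96, 8]]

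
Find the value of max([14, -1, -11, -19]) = 14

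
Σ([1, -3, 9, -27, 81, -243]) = -182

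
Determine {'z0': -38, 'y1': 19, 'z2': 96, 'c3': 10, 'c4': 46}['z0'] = -38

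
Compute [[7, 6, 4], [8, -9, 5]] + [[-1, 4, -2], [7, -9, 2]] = [[6, 10, 2], [15, -18, 7]]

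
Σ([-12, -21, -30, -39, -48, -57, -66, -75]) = (-12) + (-21) + (-30) + (-39) + (-48) + (-57) + (-66) + (-75)
= -348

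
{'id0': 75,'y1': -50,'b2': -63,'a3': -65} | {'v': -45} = {'id0': 75, 'y1': -50, 'b2': -63, 'a3': -65, 'v': -45}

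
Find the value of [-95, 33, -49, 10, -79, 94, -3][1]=33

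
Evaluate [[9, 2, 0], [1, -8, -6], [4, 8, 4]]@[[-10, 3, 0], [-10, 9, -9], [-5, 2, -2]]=C[0][0] = (9)*(-10) + (2)*(-10) + (0)*(-5) = -110
C[0][1] = (9)*(3) + (2)*(9) + (0)*(2) = 45
C[0][2] = (9)*(0) + (2)*(-9) + (0)*(-2) = -18
C[1][0] = (1)*(-10) + (-8)*(-10) + (-6)*(-5) = 100
C[1][1] = (1)*(3) + (-8)*(9) + (-6)*(2) = -81
C[1][2] = (1)*(0) + (-8)*(-9) + (-6)*(-2) = 84
... (3 more cells)
= [[-110, 45, -18], [100, -81, 84], [-140, 92, -80]]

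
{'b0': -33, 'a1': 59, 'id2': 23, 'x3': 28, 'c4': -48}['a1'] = 59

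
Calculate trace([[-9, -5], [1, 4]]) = -5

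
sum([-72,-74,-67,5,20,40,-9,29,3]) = (-72) + (-74) + (-67) + 5 + 20 + 40 + (-9) + 29 + 3
= -125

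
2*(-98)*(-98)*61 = 1171688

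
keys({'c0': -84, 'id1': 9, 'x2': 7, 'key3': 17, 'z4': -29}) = ['c0', 'id1', 'x2', 'key3', 'z4']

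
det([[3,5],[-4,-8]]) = (3)*(-8) - (5)*(-4)
= -4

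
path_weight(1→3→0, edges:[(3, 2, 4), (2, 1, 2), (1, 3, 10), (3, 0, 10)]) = 20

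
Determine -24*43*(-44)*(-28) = -1271424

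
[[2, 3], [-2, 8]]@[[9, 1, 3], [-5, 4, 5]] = C[0][0] = (2)*(9) + (3)*(-5) = 3
C[0][1] = (2)*(1) + (3)*(4) = 14
C[0][2] = (2)*(3) + (3)*(5) = 21
C[1][0] = (-2)*(9) + (8)*(-5) = -58
C[1][1] = (-2)*(1) + (8)*(4) = 30
C[1][2] = (-2)*(3) + (8)*(5) = 34
= [[3, 14, 21], [-58, 30, 34]]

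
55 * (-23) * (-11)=13915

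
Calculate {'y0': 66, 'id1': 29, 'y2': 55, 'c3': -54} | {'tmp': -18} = {'y0': 66, 'id1': 29, 'y2': 55, 'c3': -54, 'tmp': -18}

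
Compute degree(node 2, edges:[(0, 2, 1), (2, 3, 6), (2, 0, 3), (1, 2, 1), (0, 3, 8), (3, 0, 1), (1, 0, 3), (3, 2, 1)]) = 5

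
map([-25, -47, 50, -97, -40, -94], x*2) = -25*2=-50, -47*2=-94, 50*2=100, -97*2=-194, -40*2=-80, -94*2=-188
= [-50, -94, 100, -194, -80, -188]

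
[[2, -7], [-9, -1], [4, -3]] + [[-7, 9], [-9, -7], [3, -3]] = [[-5, 2], [-18, -8], [7, -6]]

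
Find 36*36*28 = 36288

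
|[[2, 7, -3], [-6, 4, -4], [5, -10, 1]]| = -290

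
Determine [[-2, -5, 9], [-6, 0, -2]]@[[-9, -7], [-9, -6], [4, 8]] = [[99, 116], [46, 26]]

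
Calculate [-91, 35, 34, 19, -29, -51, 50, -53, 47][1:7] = [35, 34, 19, -29, -51, 50]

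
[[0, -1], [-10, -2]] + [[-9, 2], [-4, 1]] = [[-9, 1], [-14, -1]]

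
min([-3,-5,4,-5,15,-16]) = -16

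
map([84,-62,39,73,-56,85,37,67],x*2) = [168, -124, 78, 146, -112, 170, 74, 134]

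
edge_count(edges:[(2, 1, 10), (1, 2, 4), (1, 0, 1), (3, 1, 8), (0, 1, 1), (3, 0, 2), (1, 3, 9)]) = 7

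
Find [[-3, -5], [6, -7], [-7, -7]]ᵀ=[[-3, 6, -7], [-5, -7, -7]]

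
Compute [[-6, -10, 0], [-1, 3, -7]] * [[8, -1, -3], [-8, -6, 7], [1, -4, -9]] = C[0][0] = (-6)*(8) + (-10)*(-8) + (0)*(1) = 32
C[0][1] = (-6)*(-1) + (-10)*(-6) + (0)*(-4) = 66
C[0][2] = (-6)*(-3) + (-10)*(7) + (0)*(-9) = -52
C[1][0] = (-1)*(8) + (3)*(-8) + (-7)*(1) = -39
C[1][1] = (-1)*(-1) + (3)*(-6) + (-7)*(-4) = 11
C[1][2] = (-1)*(-3) + (3)*(7) + (-7)*(-9) = 87
= [[32, 66, -52], [-39, 11, 87]]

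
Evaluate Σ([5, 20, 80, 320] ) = 5 + 20 + 80 + 320
= 425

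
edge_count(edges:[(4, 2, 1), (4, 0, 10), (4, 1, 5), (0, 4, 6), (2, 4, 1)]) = 5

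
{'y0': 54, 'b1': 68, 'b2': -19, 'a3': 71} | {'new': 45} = {'y0': 54, 'b1': 68, 'b2': -19, 'a3': 71, 'new': 45}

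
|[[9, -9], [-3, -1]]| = -36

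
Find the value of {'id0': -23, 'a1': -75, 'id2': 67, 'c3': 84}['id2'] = 67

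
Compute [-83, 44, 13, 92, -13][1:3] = [44, 13]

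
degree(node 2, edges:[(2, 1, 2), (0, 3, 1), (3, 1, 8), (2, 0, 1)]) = incident: (2,1), (2,0)
= 2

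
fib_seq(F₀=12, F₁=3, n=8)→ [12, 3, 15, 18, 33, 51, 84, 135]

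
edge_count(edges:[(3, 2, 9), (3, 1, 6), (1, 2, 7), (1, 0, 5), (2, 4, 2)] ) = 5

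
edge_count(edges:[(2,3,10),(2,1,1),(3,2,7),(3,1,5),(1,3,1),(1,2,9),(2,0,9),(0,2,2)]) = 8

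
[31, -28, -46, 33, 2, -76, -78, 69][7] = 69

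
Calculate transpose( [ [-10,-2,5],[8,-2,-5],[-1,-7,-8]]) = [[-10, 8, -1], [-2, -2, -7], [5, -5, -8]]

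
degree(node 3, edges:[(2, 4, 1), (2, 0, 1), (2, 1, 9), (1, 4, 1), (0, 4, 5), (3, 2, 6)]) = incident: (3,2)
= 1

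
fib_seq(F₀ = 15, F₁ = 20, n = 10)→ F_2 = F_1 + F_0 = 35
F_3 = F_2 + F_1 = 55
F_4 = F_3 + F_2 = 90
...
= [15, 20, 35, 55, 90, 145, 235, 380, 615, 995]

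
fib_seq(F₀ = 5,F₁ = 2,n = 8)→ [5, 2, 7, 9, 16, 25, 41, 66]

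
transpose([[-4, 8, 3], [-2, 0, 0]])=[[-4, -2], [8, 0], [3, 0]]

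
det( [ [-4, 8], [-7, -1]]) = (-4)*(-1) - (8)*(-7)
= 60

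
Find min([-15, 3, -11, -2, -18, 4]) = -18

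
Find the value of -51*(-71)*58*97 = 20371746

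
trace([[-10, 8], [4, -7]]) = -17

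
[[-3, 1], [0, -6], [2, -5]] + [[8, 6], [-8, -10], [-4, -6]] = [[5, 7], [-8, -16], [-2, -11]]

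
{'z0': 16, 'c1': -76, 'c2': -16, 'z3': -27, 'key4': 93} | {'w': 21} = {'z0': 16, 'c1': -76, 'c2': -16, 'z3': -27, 'key4': 93, 'w': 21}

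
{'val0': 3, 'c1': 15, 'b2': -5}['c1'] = 15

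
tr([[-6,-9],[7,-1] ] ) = -7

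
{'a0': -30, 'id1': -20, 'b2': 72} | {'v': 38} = {'a0': -30, 'id1': -20, 'b2': 72, 'v': 38}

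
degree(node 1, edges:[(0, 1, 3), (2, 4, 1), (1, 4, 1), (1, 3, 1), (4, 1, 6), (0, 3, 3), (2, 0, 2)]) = incident: (0,1), (1,4), (1,3), (4,1)
= 4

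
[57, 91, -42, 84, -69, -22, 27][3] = 84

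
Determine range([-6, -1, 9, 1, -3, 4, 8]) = 15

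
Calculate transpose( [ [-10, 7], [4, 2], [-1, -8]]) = [[-10, 4, -1], [7, 2, -8]]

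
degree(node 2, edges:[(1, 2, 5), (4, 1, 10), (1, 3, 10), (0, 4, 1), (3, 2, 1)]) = 2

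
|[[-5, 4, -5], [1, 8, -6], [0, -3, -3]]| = (1)*(-5)*det([[8, -6], [-3, -3]]) + (-1)*(4)*det([[1, -6], [0, -3]]) + (1)*(-5)*det([[1, 8], [0, -3]])
= 210 + 12 + 15
= 237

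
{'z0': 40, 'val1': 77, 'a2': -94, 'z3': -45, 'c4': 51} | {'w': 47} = {'z0': 40, 'val1': 77, 'a2': -94, 'z3': -45, 'c4': 51, 'w': 47}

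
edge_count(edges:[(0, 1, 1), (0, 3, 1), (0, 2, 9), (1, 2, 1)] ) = 4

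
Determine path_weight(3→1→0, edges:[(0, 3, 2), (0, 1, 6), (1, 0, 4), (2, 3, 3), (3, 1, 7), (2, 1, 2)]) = 11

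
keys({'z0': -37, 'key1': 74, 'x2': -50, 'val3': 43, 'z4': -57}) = ['z0', 'key1', 'x2', 'val3', 'z4']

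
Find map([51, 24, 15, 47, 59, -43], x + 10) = [61, 34, 25, 57, 69, -33]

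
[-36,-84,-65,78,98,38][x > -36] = [78, 98, 38]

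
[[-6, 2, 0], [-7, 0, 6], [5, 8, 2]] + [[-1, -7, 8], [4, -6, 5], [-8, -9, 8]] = [[-7, -5, 8], [-3, -6, 11], [-3, -1, 10]]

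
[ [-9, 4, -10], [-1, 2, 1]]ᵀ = [[-9, -1], [4, 2], [-10, 1]]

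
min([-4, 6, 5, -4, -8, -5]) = -8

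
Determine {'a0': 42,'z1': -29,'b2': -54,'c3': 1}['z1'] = -29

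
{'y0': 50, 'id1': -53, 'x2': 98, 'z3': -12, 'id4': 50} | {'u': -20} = {'y0': 50, 'id1': -53, 'x2': 98, 'z3': -12, 'id4': 50, 'u': -20}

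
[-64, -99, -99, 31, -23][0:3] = [-64, -99, -99]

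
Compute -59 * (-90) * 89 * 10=4725900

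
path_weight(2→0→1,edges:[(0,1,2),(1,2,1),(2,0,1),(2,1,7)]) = w(2→0)=1 + w(0→1)=2
= 3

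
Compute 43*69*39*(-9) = -1041417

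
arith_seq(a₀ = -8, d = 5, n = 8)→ a_0 = -8 + 0*5 = -8
a_1 = -8 + 1*5 = -3
a_2 = -8 + 2*5 = 2
...
= [-8, -3, 2, 7, 12, 17, 22, 27]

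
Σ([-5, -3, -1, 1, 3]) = (-5) + (-3) + (-1) + 1 + 3
= -5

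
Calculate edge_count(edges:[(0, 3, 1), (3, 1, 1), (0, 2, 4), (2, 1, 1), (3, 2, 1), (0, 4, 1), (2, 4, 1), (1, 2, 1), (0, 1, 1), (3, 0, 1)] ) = 10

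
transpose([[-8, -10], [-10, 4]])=[[-8, -10], [-10, 4]]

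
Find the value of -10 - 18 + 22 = -6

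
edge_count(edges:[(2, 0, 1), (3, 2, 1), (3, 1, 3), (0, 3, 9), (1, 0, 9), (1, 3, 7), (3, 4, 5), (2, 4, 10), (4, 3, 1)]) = 9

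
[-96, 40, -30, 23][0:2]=[-96, 40]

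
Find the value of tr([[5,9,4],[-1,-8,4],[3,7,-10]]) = diagonal: 5 + (-8) + (-10)
= -13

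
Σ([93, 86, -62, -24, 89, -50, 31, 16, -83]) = 96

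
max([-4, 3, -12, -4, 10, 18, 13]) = 18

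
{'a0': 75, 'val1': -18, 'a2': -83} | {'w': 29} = {'a0': 75, 'val1': -18, 'a2': -83, 'w': 29}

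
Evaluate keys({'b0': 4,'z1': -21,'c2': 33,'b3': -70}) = ['b0', 'z1', 'c2', 'b3']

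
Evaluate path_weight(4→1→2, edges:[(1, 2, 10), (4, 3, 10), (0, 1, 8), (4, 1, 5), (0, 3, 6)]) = w(4→1)=5 + w(1→2)=10
= 15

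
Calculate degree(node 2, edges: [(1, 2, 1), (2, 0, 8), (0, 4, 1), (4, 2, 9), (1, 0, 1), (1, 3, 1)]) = incident: (1,2), (2,0), (4,2)
= 3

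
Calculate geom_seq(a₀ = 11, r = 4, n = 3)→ [11, 44, 176]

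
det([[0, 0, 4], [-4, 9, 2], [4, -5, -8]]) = (1)*(0)*det([[9, 2], [-5, -8]]) + (-1)*(0)*det([[-4, 2], [4, -8]]) + (1)*(4)*det([[-4, 9], [4, -5]])
= 0 + 0 + -64
= -64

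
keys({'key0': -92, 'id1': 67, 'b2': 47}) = ['key0', 'id1', 'b2']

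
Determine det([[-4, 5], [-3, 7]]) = (-4)*(7) - (5)*(-3)
= -13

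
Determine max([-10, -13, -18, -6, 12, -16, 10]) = 12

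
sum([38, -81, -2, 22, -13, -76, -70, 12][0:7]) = slice → [38, -81, -2, 22, -13, -76, -70]
38 + (-81) + (-2) + 22 + (-13) + (-76) + (-70)
= -182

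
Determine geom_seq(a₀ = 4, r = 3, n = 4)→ a_0 = 4*3^0 = 4
a_1 = 4*3^1 = 12
a_2 = 4*3^2 = 36
...
= [4, 12, 36, 108]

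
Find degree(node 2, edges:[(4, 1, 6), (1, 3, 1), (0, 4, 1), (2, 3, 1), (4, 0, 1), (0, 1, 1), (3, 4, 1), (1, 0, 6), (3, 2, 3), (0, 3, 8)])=incident: (2,3), (3,2)
= 2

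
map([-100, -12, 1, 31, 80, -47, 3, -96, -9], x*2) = [-200, -24, 2, 62, 160, -94, 6, -192, -18]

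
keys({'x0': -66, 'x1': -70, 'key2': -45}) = ['x0', 'x1', 'key2']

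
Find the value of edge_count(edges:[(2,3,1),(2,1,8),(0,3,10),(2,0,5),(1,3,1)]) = 5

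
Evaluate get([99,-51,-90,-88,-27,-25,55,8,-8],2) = -90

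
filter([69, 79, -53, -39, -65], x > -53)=[69, 79, -39]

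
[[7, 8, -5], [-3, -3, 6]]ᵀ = [[7, -3], [8, -3], [-5, 6]]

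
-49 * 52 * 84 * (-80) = 17122560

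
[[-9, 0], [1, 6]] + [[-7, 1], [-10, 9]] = [[-16, 1], [-9, 15]]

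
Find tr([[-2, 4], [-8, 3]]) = diagonal: (-2) + 3
= 1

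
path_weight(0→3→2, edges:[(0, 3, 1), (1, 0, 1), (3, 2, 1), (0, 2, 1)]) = 2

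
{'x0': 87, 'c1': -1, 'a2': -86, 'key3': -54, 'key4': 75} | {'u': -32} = {'x0': 87, 'c1': -1, 'a2': -86, 'key3': -54, 'key4': 75, 'u': -32}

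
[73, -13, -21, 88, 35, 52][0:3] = [73, -13, -21]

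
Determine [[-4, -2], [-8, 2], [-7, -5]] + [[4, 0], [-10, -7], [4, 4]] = [[0, -2], [-18, -5], [-3, -1]]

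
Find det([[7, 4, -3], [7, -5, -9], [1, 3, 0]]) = (1)*(7)*det([[-5, -9], [3, 0]]) + (-1)*(4)*det([[7, -9], [1, 0]]) + (1)*(-3)*det([[7, -5], [1, 3]])
= 189 + -36 + -78
= 75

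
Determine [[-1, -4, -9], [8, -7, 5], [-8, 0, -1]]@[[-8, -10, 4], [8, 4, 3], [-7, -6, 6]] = C[0][0] = (-1)*(-8) + (-4)*(8) + (-9)*(-7) = 39
C[0][1] = (-1)*(-10) + (-4)*(4) + (-9)*(-6) = 48
C[0][2] = (-1)*(4) + (-4)*(3) + (-9)*(6) = -70
C[1][0] = (8)*(-8) + (-7)*(8) + (5)*(-7) = -155
C[1][1] = (8)*(-10) + (-7)*(4) + (5)*(-6) = -138
C[1][2] = (8)*(4) + (-7)*(3) + (5)*(6) = 41
... (3 more cells)
= [[39, 48, -70], [-155, -138, 41], [71, 86, -38]]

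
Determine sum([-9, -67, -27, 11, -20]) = (-9) + (-67) + (-27) + 11 + (-20)
= -112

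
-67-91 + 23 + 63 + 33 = -39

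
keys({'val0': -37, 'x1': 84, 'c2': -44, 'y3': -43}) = ['val0', 'x1', 'c2', 'y3']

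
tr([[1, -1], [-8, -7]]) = -6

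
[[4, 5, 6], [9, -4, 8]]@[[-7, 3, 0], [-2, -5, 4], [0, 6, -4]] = C[0][0] = (4)*(-7) + (5)*(-2) + (6)*(0) = -38
C[0][1] = (4)*(3) + (5)*(-5) + (6)*(6) = 23
C[0][2] = (4)*(0) + (5)*(4) + (6)*(-4) = -4
C[1][0] = (9)*(-7) + (-4)*(-2) + (8)*(0) = -55
C[1][1] = (9)*(3) + (-4)*(-5) + (8)*(6) = 95
C[1][2] = (9)*(0) + (-4)*(4) + (8)*(-4) = -48
= [[-38, 23, -4], [-55, 95, -48]]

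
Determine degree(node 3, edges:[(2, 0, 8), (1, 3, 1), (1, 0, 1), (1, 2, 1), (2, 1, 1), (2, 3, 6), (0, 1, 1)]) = 2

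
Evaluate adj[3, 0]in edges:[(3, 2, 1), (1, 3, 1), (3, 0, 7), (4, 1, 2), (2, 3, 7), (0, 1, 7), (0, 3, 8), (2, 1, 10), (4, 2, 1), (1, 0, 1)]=7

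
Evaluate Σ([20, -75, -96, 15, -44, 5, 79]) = 20 + (-75) + (-96) + 15 + (-44) + 5 + 79
= -96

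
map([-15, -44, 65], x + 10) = [-5, -34, 75]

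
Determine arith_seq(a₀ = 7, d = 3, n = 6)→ a_0 = 7 + 0*3 = 7
a_1 = 7 + 1*3 = 10
a_2 = 7 + 2*3 = 13
...
= [7, 10, 13, 16, 19, 22]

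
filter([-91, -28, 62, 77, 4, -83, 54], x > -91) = keep x where x > -91: -91✗, -28✓, 62✓, 77✓, 4✓, -83✓, 54✓
= [-28, 62, 77, 4, -83, 54]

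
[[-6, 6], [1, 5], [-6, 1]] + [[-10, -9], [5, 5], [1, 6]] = [[-16, -3], [6, 10], [-5, 7]]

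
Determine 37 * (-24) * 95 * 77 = -6495720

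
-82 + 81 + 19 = 18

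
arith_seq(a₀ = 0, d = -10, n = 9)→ [0, -10, -20, -30, -40, -50, -60, -70, -80]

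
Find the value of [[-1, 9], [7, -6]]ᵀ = [[-1, 7], [9, -6]]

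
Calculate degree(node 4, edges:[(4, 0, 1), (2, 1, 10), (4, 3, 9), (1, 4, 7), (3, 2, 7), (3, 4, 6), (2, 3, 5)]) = incident: (4,0), (4,3), (1,4), (3,4)
= 4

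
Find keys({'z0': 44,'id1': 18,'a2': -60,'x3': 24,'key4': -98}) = ['z0', 'id1', 'a2', 'x3', 'key4']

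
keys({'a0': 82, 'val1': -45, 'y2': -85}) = ['a0', 'val1', 'y2']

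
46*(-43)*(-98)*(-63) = -12212172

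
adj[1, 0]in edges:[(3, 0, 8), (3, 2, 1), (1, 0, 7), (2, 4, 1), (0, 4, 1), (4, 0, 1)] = 7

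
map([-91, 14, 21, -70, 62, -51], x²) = [8281, 196, 441, 4900, 3844, 2601]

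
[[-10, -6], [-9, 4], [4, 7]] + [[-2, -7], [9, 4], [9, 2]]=[[-12, -13], [0, 8], [13, 9]]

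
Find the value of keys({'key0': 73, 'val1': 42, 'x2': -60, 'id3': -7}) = ['key0', 'val1', 'x2', 'id3']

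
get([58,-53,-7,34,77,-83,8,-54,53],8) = 53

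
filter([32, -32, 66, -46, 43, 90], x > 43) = keep x where x > 43: 32✗, -32✗, 66✓, -46✗, 43✗, 90✓
= [66, 90]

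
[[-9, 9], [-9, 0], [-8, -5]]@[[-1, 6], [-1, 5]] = C[0][0] = (-9)*(-1) + (9)*(-1) = 0
C[0][1] = (-9)*(6) + (9)*(5) = -9
C[1][0] = (-9)*(-1) + (0)*(-1) = 9
C[1][1] = (-9)*(6) + (0)*(5) = -54
C[2][0] = (-8)*(-1) + (-5)*(-1) = 13
C[2][1] = (-8)*(6) + (-5)*(5) = -73
= [[0, -9], [9, -54], [13, -73]]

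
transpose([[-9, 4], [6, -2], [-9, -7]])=[[-9, 6, -9], [4, -2, -7]]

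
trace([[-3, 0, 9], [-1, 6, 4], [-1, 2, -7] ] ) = -4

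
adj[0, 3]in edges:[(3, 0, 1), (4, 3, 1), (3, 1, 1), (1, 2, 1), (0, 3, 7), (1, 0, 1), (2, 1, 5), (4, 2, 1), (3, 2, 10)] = 7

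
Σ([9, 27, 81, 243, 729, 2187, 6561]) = 9 + 27 + 81 + 243 + 729 + 2187 + 6561
= 9837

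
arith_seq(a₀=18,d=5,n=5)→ a_0 = 18 + 0*5 = 18
a_1 = 18 + 1*5 = 23
a_2 = 18 + 2*5 = 28
...
= [18, 23, 28, 33, 38]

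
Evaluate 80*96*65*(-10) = -4992000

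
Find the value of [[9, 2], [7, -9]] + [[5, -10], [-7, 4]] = [[14, -8], [0, -5]]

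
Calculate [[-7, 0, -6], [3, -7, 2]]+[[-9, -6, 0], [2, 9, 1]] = [[-16, -6, -6], [5, 2, 3]]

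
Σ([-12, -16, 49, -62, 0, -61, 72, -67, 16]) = -81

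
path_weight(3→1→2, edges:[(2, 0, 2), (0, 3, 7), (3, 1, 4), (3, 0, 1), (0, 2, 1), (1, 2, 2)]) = 6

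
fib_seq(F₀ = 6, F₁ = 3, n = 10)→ [6, 3, 9, 12, 21, 33, 54, 87, 141, 228]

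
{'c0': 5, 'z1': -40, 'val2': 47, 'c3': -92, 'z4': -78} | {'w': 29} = {'c0': 5, 'z1': -40, 'val2': 47, 'c3': -92, 'z4': -78, 'w': 29}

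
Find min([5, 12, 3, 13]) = 3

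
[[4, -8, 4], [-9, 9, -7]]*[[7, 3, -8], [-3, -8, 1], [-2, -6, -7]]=C[0][0] = (4)*(7) + (-8)*(-3) + (4)*(-2) = 44
C[0][1] = (4)*(3) + (-8)*(-8) + (4)*(-6) = 52
C[0][2] = (4)*(-8) + (-8)*(1) + (4)*(-7) = -68
C[1][0] = (-9)*(7) + (9)*(-3) + (-7)*(-2) = -76
C[1][1] = (-9)*(3) + (9)*(-8) + (-7)*(-6) = -57
C[1][2] = (-9)*(-8) + (9)*(1) + (-7)*(-7) = 130
= [[44, 52, -68], [-76, -57, 130]]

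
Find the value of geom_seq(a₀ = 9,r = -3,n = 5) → [9, -27, 81, -243, 729]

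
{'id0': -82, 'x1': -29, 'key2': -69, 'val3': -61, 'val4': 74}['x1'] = -29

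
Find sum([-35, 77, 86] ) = 128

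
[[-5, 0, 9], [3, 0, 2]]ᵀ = [[-5, 3], [0, 0], [9, 2]]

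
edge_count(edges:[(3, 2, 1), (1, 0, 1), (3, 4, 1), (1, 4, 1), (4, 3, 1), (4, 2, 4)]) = 6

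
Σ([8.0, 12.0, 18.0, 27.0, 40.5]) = 105.5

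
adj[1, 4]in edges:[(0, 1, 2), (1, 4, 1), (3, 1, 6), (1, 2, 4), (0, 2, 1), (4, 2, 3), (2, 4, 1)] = 1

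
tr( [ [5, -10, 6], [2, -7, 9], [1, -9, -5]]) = diagonal: 5 + (-7) + (-5)
= -7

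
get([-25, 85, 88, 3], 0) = -25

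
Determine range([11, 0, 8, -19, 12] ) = 31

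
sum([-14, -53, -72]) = (-14) + (-53) + (-72)
= -139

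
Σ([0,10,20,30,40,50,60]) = 0 + 10 + 20 + 30 + 40 + 50 + 60
= 210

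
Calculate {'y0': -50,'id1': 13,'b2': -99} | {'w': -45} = {'y0': -50, 'id1': 13, 'b2': -99, 'w': -45}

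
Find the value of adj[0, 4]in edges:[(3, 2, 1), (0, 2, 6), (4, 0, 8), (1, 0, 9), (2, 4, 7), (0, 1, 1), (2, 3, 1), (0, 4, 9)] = 9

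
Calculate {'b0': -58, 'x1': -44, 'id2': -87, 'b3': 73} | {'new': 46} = {'b0': -58, 'x1': -44, 'id2': -87, 'b3': 73, 'new': 46}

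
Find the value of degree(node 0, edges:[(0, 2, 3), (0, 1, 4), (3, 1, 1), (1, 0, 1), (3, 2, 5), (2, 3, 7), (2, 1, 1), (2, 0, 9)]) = 4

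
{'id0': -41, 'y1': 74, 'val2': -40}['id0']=-41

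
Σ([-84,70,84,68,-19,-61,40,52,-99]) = (-84) + 70 + 84 + 68 + (-19) + (-61) + 40 + 52 + (-99)
= 51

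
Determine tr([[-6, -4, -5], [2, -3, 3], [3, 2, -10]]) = diagonal: (-6) + (-3) + (-10)
= -19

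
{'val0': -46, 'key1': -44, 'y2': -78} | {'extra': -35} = {'val0': -46, 'key1': -44, 'y2': -78, 'extra': -35}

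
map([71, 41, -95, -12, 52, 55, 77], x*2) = [142, 82, -190, -24, 104, 110, 154]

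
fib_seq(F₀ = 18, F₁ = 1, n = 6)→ [18, 1, 19, 20, 39, 59]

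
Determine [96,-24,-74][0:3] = [96, -24, -74]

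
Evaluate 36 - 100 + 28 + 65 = 29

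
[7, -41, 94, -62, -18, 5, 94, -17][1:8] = [-41, 94, -62, -18, 5, 94, -17]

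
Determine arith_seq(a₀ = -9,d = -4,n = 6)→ a_0 = -9 + 0*-4 = -9
a_1 = -9 + 1*-4 = -13
a_2 = -9 + 2*-4 = -17
...
= [-9, -13, -17, -21, -25, -29]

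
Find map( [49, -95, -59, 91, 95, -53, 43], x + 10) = [59, -85, -49, 101, 105, -43, 53]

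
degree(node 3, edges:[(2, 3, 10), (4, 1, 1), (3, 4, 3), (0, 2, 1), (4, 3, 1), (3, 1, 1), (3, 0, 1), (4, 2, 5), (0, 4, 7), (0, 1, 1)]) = incident: (2,3), (3,4), (4,3), (3,1), (3,0)
= 5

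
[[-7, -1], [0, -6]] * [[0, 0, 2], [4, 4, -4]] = C[0][0] = (-7)*(0) + (-1)*(4) = -4
C[0][1] = (-7)*(0) + (-1)*(4) = -4
C[0][2] = (-7)*(2) + (-1)*(-4) = -10
C[1][0] = (0)*(0) + (-6)*(4) = -24
C[1][1] = (0)*(0) + (-6)*(4) = -24
C[1][2] = (0)*(2) + (-6)*(-4) = 24
= [[-4, -4, -10], [-24, -24, 24]]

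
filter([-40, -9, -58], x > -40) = keep x where x > -40: -40✗, -9✓, -58✗
= [-9]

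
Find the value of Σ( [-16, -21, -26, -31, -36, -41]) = -171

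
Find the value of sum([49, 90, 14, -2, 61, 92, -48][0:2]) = 139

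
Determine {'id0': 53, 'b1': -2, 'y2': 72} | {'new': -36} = {'id0': 53, 'b1': -2, 'y2': 72, 'new': -36}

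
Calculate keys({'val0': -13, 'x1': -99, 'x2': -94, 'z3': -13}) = ['val0', 'x1', 'x2', 'z3']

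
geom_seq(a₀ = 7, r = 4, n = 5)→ a_0 = 7*4^0 = 7
a_1 = 7*4^1 = 28
a_2 = 7*4^2 = 112
...
= [7, 28, 112, 448, 1792]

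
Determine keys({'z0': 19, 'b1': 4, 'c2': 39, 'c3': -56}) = ['z0', 'b1', 'c2', 'c3']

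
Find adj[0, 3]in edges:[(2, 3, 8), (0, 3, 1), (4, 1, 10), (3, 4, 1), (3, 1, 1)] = 1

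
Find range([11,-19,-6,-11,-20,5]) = 31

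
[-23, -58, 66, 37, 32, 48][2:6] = [66, 37, 32, 48]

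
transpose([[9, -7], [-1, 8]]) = [[9, -1], [-7, 8]]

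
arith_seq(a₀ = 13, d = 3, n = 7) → a_0 = 13 + 0*3 = 13
a_1 = 13 + 1*3 = 16
a_2 = 13 + 2*3 = 19
...
= [13, 16, 19, 22, 25, 28, 31]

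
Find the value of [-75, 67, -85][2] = -85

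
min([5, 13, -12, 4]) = -12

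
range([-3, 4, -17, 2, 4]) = 21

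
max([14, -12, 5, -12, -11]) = 14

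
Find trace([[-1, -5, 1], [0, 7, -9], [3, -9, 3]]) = diagonal: (-1) + 7 + 3
= 9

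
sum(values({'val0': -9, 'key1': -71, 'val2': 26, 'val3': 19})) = (-9) + (-71) + 26 + 19
= -35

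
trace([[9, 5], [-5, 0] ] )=9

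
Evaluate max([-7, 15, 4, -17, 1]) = 15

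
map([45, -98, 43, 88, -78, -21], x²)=(45)²=2025, (-98)²=9604, (43)²=1849, (88)²=7744, (-78)²=6084, (-21)²=441
= [2025, 9604, 1849, 7744, 6084, 441]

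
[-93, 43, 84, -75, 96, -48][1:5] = [43, 84, -75, 96]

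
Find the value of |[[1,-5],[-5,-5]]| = (1)*(-5) - (-5)*(-5)
= -30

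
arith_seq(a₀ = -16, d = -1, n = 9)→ a_0 = -16 + 0*-1 = -16
a_1 = -16 + 1*-1 = -17
a_2 = -16 + 2*-1 = -18
...
= [-16, -17, -18, -19, -20, -21, -22, -23, -24]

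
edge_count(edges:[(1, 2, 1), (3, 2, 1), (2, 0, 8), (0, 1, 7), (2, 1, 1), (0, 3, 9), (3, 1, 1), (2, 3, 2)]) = 8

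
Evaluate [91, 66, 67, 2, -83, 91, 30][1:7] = [66, 67, 2, -83, 91, 30]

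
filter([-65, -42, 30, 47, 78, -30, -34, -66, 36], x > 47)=keep x where x > 47: -65✗, -42✗, 30✗, 47✗, 78✓, -30✗, -34✗, -66✗, 36✗
= [78]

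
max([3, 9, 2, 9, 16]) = 16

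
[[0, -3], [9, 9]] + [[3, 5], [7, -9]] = [[3, 2], [16, 0]]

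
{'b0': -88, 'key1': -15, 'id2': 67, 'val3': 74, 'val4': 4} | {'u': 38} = {'b0': -88, 'key1': -15, 'id2': 67, 'val3': 74, 'val4': 4, 'u': 38}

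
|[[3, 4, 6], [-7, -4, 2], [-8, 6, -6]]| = (1)*(3)*det([[-4, 2], [6, -6]]) + (-1)*(4)*det([[-7, 2], [-8, -6]]) + (1)*(6)*det([[-7, -4], [-8, 6]])
= 36 + -232 + -444
= -640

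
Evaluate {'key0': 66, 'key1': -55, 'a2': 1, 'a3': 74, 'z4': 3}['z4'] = 3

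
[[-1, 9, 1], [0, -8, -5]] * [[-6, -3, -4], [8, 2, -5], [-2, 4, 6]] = C[0][0] = (-1)*(-6) + (9)*(8) + (1)*(-2) = 76
C[0][1] = (-1)*(-3) + (9)*(2) + (1)*(4) = 25
C[0][2] = (-1)*(-4) + (9)*(-5) + (1)*(6) = -35
C[1][0] = (0)*(-6) + (-8)*(8) + (-5)*(-2) = -54
C[1][1] = (0)*(-3) + (-8)*(2) + (-5)*(4) = -36
C[1][2] = (0)*(-4) + (-8)*(-5) + (-5)*(6) = 10
= [[76, 25, -35], [-54, -36, 10]]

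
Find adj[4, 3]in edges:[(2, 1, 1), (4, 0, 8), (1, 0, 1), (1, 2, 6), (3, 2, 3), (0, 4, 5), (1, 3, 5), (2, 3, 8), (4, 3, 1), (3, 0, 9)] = 1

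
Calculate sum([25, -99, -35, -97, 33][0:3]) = slice → [25, -99, -35]
25 + (-99) + (-35)
= -109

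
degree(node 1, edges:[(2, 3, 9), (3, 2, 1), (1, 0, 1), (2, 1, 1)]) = 2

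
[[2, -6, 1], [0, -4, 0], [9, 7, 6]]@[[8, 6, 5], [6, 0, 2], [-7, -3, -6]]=C[0][0] = (2)*(8) + (-6)*(6) + (1)*(-7) = -27
C[0][1] = (2)*(6) + (-6)*(0) + (1)*(-3) = 9
C[0][2] = (2)*(5) + (-6)*(2) + (1)*(-6) = -8
C[1][0] = (0)*(8) + (-4)*(6) + (0)*(-7) = -24
C[1][1] = (0)*(6) + (-4)*(0) + (0)*(-3) = 0
C[1][2] = (0)*(5) + (-4)*(2) + (0)*(-6) = -8
... (3 more cells)
= [[-27, 9, -8], [-24, 0, -8], [72, 36, 23]]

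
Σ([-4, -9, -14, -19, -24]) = -70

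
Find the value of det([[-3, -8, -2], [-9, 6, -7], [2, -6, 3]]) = -116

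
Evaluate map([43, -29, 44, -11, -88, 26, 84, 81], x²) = (43)²=1849, (-29)²=841, (44)²=1936, (-11)²=121, (-88)²=7744, (26)²=676, (84)²=7056, (81)²=6561
= [1849, 841, 1936, 121, 7744, 676, 7056, 6561]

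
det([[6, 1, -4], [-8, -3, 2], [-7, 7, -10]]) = (1)*(6)*det([[-3, 2], [7, -10]]) + (-1)*(1)*det([[-8, 2], [-7, -10]]) + (1)*(-4)*det([[-8, -3], [-7, 7]])
= 96 + -94 + 308
= 310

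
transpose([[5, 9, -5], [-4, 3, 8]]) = [[5, -4], [9, 3], [-5, 8]]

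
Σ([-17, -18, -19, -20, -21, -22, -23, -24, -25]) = -189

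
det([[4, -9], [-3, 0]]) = (4)*(0) - (-9)*(-3)
= -27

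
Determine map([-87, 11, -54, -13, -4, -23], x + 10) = -87+10=-77, 11+10=21, -54+10=-44, -13+10=-3, -4+10=6, -23+10=-13
= [-77, 21, -44, -3, 6, -13]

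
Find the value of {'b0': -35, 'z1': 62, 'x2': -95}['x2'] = -95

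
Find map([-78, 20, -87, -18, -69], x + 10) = [-68, 30, -77, -8, -59]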